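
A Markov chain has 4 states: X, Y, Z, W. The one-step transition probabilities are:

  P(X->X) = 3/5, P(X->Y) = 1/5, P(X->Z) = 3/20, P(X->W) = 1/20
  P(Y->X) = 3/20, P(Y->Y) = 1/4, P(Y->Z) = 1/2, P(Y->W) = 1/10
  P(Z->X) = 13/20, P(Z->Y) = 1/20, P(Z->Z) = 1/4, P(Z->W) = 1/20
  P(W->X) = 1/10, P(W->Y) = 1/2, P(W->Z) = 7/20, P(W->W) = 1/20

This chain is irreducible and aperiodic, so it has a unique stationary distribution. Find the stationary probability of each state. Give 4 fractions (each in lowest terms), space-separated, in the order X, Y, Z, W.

Answer: 1783/3582 113/597 454/1791 71/1194

Derivation:
The stationary distribution satisfies pi = pi * P, i.e.:
  pi_X = 3/5*pi_X + 3/20*pi_Y + 13/20*pi_Z + 1/10*pi_W
  pi_Y = 1/5*pi_X + 1/4*pi_Y + 1/20*pi_Z + 1/2*pi_W
  pi_Z = 3/20*pi_X + 1/2*pi_Y + 1/4*pi_Z + 7/20*pi_W
  pi_W = 1/20*pi_X + 1/10*pi_Y + 1/20*pi_Z + 1/20*pi_W
with normalization: pi_X + pi_Y + pi_Z + pi_W = 1.

Using the first 3 balance equations plus normalization, the linear system A*pi = b is:
  [-2/5, 3/20, 13/20, 1/10] . pi = 0
  [1/5, -3/4, 1/20, 1/2] . pi = 0
  [3/20, 1/2, -3/4, 7/20] . pi = 0
  [1, 1, 1, 1] . pi = 1

Solving yields:
  pi_X = 1783/3582
  pi_Y = 113/597
  pi_Z = 454/1791
  pi_W = 71/1194

Verification (pi * P):
  1783/3582*3/5 + 113/597*3/20 + 454/1791*13/20 + 71/1194*1/10 = 1783/3582 = pi_X  (ok)
  1783/3582*1/5 + 113/597*1/4 + 454/1791*1/20 + 71/1194*1/2 = 113/597 = pi_Y  (ok)
  1783/3582*3/20 + 113/597*1/2 + 454/1791*1/4 + 71/1194*7/20 = 454/1791 = pi_Z  (ok)
  1783/3582*1/20 + 113/597*1/10 + 454/1791*1/20 + 71/1194*1/20 = 71/1194 = pi_W  (ok)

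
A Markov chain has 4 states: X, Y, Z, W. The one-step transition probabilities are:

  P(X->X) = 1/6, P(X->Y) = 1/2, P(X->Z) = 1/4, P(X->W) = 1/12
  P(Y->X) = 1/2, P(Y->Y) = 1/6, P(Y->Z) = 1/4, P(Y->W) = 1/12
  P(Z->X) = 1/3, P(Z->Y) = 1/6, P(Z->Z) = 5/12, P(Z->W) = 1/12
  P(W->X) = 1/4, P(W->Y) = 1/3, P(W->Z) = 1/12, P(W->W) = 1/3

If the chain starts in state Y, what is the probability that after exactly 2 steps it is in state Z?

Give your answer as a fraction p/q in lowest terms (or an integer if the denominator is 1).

Answer: 5/18

Derivation:
Computing P^2 by repeated multiplication:
P^1 =
  X: [1/6, 1/2, 1/4, 1/12]
  Y: [1/2, 1/6, 1/4, 1/12]
  Z: [1/3, 1/6, 5/12, 1/12]
  W: [1/4, 1/3, 1/12, 1/3]
P^2 =
  X: [55/144, 17/72, 5/18, 5/48]
  Y: [13/48, 25/72, 5/18, 5/48]
  Z: [43/144, 7/24, 11/36, 5/48]
  W: [23/72, 11/36, 5/24, 1/6]

(P^2)[Y -> Z] = 5/18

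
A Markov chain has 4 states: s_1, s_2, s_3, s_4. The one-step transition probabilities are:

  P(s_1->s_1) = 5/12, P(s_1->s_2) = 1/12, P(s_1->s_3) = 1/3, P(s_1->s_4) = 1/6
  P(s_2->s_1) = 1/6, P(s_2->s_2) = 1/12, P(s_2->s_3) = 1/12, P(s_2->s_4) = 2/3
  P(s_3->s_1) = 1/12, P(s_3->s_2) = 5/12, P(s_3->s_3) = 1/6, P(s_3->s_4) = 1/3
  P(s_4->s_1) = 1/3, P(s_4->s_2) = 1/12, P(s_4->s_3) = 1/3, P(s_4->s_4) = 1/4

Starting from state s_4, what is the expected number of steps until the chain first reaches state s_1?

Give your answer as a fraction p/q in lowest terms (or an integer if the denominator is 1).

Answer: 144/35

Derivation:
Let h_i = expected steps to first reach s_1 from state i.
Boundary: h_s_1 = 0.
First-step equations for the other states:
  h_s_2 = 1 + 1/6*h_s_1 + 1/12*h_s_2 + 1/12*h_s_3 + 2/3*h_s_4
  h_s_3 = 1 + 1/12*h_s_1 + 5/12*h_s_2 + 1/6*h_s_3 + 1/3*h_s_4
  h_s_4 = 1 + 1/3*h_s_1 + 1/12*h_s_2 + 1/3*h_s_3 + 1/4*h_s_4

Substituting h_s_1 = 0 and rearranging gives the linear system (I - Q) h = 1:
  [11/12, -1/12, -2/3] . (h_s_2, h_s_3, h_s_4) = 1
  [-5/12, 5/6, -1/3] . (h_s_2, h_s_3, h_s_4) = 1
  [-1/12, -1/3, 3/4] . (h_s_2, h_s_3, h_s_4) = 1

Solving yields:
  h_s_2 = 796/175
  h_s_3 = 128/25
  h_s_4 = 144/35

Starting state is s_4, so the expected hitting time is h_s_4 = 144/35.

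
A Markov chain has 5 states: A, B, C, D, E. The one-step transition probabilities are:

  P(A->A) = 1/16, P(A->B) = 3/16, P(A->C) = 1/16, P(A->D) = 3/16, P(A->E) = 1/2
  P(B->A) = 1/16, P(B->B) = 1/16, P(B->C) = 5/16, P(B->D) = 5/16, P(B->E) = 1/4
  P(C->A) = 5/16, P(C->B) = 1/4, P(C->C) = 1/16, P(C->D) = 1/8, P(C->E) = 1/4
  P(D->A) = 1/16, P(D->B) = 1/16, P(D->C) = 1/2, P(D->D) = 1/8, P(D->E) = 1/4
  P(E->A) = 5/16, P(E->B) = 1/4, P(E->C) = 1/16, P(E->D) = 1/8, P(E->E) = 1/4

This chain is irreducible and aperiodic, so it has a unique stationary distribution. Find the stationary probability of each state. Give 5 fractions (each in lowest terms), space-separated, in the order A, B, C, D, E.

Answer: 103/568 99/568 409/2272 12/71 671/2272

Derivation:
The stationary distribution satisfies pi = pi * P, i.e.:
  pi_A = 1/16*pi_A + 1/16*pi_B + 5/16*pi_C + 1/16*pi_D + 5/16*pi_E
  pi_B = 3/16*pi_A + 1/16*pi_B + 1/4*pi_C + 1/16*pi_D + 1/4*pi_E
  pi_C = 1/16*pi_A + 5/16*pi_B + 1/16*pi_C + 1/2*pi_D + 1/16*pi_E
  pi_D = 3/16*pi_A + 5/16*pi_B + 1/8*pi_C + 1/8*pi_D + 1/8*pi_E
  pi_E = 1/2*pi_A + 1/4*pi_B + 1/4*pi_C + 1/4*pi_D + 1/4*pi_E
with normalization: pi_A + pi_B + pi_C + pi_D + pi_E = 1.

Using the first 4 balance equations plus normalization, the linear system A*pi = b is:
  [-15/16, 1/16, 5/16, 1/16, 5/16] . pi = 0
  [3/16, -15/16, 1/4, 1/16, 1/4] . pi = 0
  [1/16, 5/16, -15/16, 1/2, 1/16] . pi = 0
  [3/16, 5/16, 1/8, -7/8, 1/8] . pi = 0
  [1, 1, 1, 1, 1] . pi = 1

Solving yields:
  pi_A = 103/568
  pi_B = 99/568
  pi_C = 409/2272
  pi_D = 12/71
  pi_E = 671/2272

Verification (pi * P):
  103/568*1/16 + 99/568*1/16 + 409/2272*5/16 + 12/71*1/16 + 671/2272*5/16 = 103/568 = pi_A  (ok)
  103/568*3/16 + 99/568*1/16 + 409/2272*1/4 + 12/71*1/16 + 671/2272*1/4 = 99/568 = pi_B  (ok)
  103/568*1/16 + 99/568*5/16 + 409/2272*1/16 + 12/71*1/2 + 671/2272*1/16 = 409/2272 = pi_C  (ok)
  103/568*3/16 + 99/568*5/16 + 409/2272*1/8 + 12/71*1/8 + 671/2272*1/8 = 12/71 = pi_D  (ok)
  103/568*1/2 + 99/568*1/4 + 409/2272*1/4 + 12/71*1/4 + 671/2272*1/4 = 671/2272 = pi_E  (ok)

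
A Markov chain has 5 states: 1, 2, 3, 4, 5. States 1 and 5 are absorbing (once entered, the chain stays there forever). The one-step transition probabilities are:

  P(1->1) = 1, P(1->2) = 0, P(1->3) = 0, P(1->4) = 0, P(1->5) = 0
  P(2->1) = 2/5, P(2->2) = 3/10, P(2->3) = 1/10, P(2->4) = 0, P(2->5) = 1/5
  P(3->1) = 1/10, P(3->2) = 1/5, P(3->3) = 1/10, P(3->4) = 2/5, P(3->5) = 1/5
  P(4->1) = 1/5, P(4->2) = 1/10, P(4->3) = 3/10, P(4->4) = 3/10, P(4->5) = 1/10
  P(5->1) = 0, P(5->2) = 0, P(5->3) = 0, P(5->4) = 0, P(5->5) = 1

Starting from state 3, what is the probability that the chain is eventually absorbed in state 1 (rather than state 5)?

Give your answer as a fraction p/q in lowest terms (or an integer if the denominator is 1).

Let a_i = P(absorbed in 1 | start in state i).
Boundary conditions: a_1 = 1, a_5 = 0.
For each transient state i, a_i = sum_j P(i->j) * a_j:
  a_2 = 2/5*a_1 + 3/10*a_2 + 1/10*a_3 + 0*a_4 + 1/5*a_5
  a_3 = 1/10*a_1 + 1/5*a_2 + 1/10*a_3 + 2/5*a_4 + 1/5*a_5
  a_4 = 1/5*a_1 + 1/10*a_2 + 3/10*a_3 + 3/10*a_4 + 1/10*a_5

Substituting a_1 = 1 and a_5 = 0, rearrange to (I - Q) a = r where r[i] = P(i -> 1):
  [7/10, -1/10, 0] . (a_2, a_3, a_4) = 2/5
  [-1/5, 9/10, -2/5] . (a_2, a_3, a_4) = 1/10
  [-1/10, -3/10, 7/10] . (a_2, a_3, a_4) = 1/5

Solving yields:
  a_2 = 73/113
  a_3 = 59/113
  a_4 = 68/113

Starting state is 3, so the absorption probability is a_3 = 59/113.

Answer: 59/113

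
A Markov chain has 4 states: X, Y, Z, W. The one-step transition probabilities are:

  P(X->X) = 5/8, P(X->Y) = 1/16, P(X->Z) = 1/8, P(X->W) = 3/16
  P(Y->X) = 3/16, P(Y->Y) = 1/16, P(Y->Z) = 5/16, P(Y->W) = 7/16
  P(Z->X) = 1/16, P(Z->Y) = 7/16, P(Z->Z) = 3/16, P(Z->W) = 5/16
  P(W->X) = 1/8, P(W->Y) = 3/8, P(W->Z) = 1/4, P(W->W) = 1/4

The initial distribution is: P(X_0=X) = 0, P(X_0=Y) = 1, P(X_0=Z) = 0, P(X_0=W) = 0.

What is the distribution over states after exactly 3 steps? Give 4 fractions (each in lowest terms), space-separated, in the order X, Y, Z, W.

Answer: 955/4096 925/4096 947/4096 1269/4096

Derivation:
Propagating the distribution step by step (d_{t+1} = d_t * P):
d_0 = (X=0, Y=1, Z=0, W=0)
  d_1[X] = 0*5/8 + 1*3/16 + 0*1/16 + 0*1/8 = 3/16
  d_1[Y] = 0*1/16 + 1*1/16 + 0*7/16 + 0*3/8 = 1/16
  d_1[Z] = 0*1/8 + 1*5/16 + 0*3/16 + 0*1/4 = 5/16
  d_1[W] = 0*3/16 + 1*7/16 + 0*5/16 + 0*1/4 = 7/16
d_1 = (X=3/16, Y=1/16, Z=5/16, W=7/16)
  d_2[X] = 3/16*5/8 + 1/16*3/16 + 5/16*1/16 + 7/16*1/8 = 13/64
  d_2[Y] = 3/16*1/16 + 1/16*1/16 + 5/16*7/16 + 7/16*3/8 = 81/256
  d_2[Z] = 3/16*1/8 + 1/16*5/16 + 5/16*3/16 + 7/16*1/4 = 27/128
  d_2[W] = 3/16*3/16 + 1/16*7/16 + 5/16*5/16 + 7/16*1/4 = 69/256
d_2 = (X=13/64, Y=81/256, Z=27/128, W=69/256)
  d_3[X] = 13/64*5/8 + 81/256*3/16 + 27/128*1/16 + 69/256*1/8 = 955/4096
  d_3[Y] = 13/64*1/16 + 81/256*1/16 + 27/128*7/16 + 69/256*3/8 = 925/4096
  d_3[Z] = 13/64*1/8 + 81/256*5/16 + 27/128*3/16 + 69/256*1/4 = 947/4096
  d_3[W] = 13/64*3/16 + 81/256*7/16 + 27/128*5/16 + 69/256*1/4 = 1269/4096
d_3 = (X=955/4096, Y=925/4096, Z=947/4096, W=1269/4096)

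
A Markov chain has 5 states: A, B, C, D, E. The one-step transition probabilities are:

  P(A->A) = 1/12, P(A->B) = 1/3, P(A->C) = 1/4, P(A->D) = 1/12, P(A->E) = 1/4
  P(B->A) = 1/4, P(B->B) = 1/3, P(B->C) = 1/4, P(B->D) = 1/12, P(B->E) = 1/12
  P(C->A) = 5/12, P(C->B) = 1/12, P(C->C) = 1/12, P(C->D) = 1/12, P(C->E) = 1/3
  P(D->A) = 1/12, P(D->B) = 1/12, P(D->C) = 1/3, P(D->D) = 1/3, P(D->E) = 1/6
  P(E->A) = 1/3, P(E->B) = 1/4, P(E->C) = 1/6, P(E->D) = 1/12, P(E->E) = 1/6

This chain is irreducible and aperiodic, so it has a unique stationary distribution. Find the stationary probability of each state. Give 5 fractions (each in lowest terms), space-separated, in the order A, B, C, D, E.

The stationary distribution satisfies pi = pi * P, i.e.:
  pi_A = 1/12*pi_A + 1/4*pi_B + 5/12*pi_C + 1/12*pi_D + 1/3*pi_E
  pi_B = 1/3*pi_A + 1/3*pi_B + 1/12*pi_C + 1/12*pi_D + 1/4*pi_E
  pi_C = 1/4*pi_A + 1/4*pi_B + 1/12*pi_C + 1/3*pi_D + 1/6*pi_E
  pi_D = 1/12*pi_A + 1/12*pi_B + 1/12*pi_C + 1/3*pi_D + 1/12*pi_E
  pi_E = 1/4*pi_A + 1/12*pi_B + 1/3*pi_C + 1/6*pi_D + 1/6*pi_E
with normalization: pi_A + pi_B + pi_C + pi_D + pi_E = 1.

Using the first 4 balance equations plus normalization, the linear system A*pi = b is:
  [-11/12, 1/4, 5/12, 1/12, 1/3] . pi = 0
  [1/3, -2/3, 1/12, 1/12, 1/4] . pi = 0
  [1/4, 1/4, -11/12, 1/3, 1/6] . pi = 0
  [1/12, 1/12, 1/12, -2/3, 1/12] . pi = 0
  [1, 1, 1, 1, 1] . pi = 1

Solving yields:
  pi_A = 4745/19566
  pi_B = 4633/19566
  pi_C = 2033/9783
  pi_D = 1/9
  pi_E = 658/3261

Verification (pi * P):
  4745/19566*1/12 + 4633/19566*1/4 + 2033/9783*5/12 + 1/9*1/12 + 658/3261*1/3 = 4745/19566 = pi_A  (ok)
  4745/19566*1/3 + 4633/19566*1/3 + 2033/9783*1/12 + 1/9*1/12 + 658/3261*1/4 = 4633/19566 = pi_B  (ok)
  4745/19566*1/4 + 4633/19566*1/4 + 2033/9783*1/12 + 1/9*1/3 + 658/3261*1/6 = 2033/9783 = pi_C  (ok)
  4745/19566*1/12 + 4633/19566*1/12 + 2033/9783*1/12 + 1/9*1/3 + 658/3261*1/12 = 1/9 = pi_D  (ok)
  4745/19566*1/4 + 4633/19566*1/12 + 2033/9783*1/3 + 1/9*1/6 + 658/3261*1/6 = 658/3261 = pi_E  (ok)

Answer: 4745/19566 4633/19566 2033/9783 1/9 658/3261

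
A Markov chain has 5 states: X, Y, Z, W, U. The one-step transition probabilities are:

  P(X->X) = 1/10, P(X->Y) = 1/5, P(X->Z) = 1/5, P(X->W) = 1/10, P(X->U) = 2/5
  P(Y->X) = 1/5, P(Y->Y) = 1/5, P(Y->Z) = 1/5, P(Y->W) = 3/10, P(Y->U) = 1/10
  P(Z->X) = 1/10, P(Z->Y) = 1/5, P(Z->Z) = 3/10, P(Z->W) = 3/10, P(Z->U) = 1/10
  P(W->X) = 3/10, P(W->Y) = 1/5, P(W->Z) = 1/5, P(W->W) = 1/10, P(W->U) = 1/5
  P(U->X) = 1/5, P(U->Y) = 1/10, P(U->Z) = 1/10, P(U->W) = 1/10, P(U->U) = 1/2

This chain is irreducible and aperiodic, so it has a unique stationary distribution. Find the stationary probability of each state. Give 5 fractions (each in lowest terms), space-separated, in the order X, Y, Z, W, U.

Answer: 1343/7454 639/3727 710/3727 1285/7454 1064/3727

Derivation:
The stationary distribution satisfies pi = pi * P, i.e.:
  pi_X = 1/10*pi_X + 1/5*pi_Y + 1/10*pi_Z + 3/10*pi_W + 1/5*pi_U
  pi_Y = 1/5*pi_X + 1/5*pi_Y + 1/5*pi_Z + 1/5*pi_W + 1/10*pi_U
  pi_Z = 1/5*pi_X + 1/5*pi_Y + 3/10*pi_Z + 1/5*pi_W + 1/10*pi_U
  pi_W = 1/10*pi_X + 3/10*pi_Y + 3/10*pi_Z + 1/10*pi_W + 1/10*pi_U
  pi_U = 2/5*pi_X + 1/10*pi_Y + 1/10*pi_Z + 1/5*pi_W + 1/2*pi_U
with normalization: pi_X + pi_Y + pi_Z + pi_W + pi_U = 1.

Using the first 4 balance equations plus normalization, the linear system A*pi = b is:
  [-9/10, 1/5, 1/10, 3/10, 1/5] . pi = 0
  [1/5, -4/5, 1/5, 1/5, 1/10] . pi = 0
  [1/5, 1/5, -7/10, 1/5, 1/10] . pi = 0
  [1/10, 3/10, 3/10, -9/10, 1/10] . pi = 0
  [1, 1, 1, 1, 1] . pi = 1

Solving yields:
  pi_X = 1343/7454
  pi_Y = 639/3727
  pi_Z = 710/3727
  pi_W = 1285/7454
  pi_U = 1064/3727

Verification (pi * P):
  1343/7454*1/10 + 639/3727*1/5 + 710/3727*1/10 + 1285/7454*3/10 + 1064/3727*1/5 = 1343/7454 = pi_X  (ok)
  1343/7454*1/5 + 639/3727*1/5 + 710/3727*1/5 + 1285/7454*1/5 + 1064/3727*1/10 = 639/3727 = pi_Y  (ok)
  1343/7454*1/5 + 639/3727*1/5 + 710/3727*3/10 + 1285/7454*1/5 + 1064/3727*1/10 = 710/3727 = pi_Z  (ok)
  1343/7454*1/10 + 639/3727*3/10 + 710/3727*3/10 + 1285/7454*1/10 + 1064/3727*1/10 = 1285/7454 = pi_W  (ok)
  1343/7454*2/5 + 639/3727*1/10 + 710/3727*1/10 + 1285/7454*1/5 + 1064/3727*1/2 = 1064/3727 = pi_U  (ok)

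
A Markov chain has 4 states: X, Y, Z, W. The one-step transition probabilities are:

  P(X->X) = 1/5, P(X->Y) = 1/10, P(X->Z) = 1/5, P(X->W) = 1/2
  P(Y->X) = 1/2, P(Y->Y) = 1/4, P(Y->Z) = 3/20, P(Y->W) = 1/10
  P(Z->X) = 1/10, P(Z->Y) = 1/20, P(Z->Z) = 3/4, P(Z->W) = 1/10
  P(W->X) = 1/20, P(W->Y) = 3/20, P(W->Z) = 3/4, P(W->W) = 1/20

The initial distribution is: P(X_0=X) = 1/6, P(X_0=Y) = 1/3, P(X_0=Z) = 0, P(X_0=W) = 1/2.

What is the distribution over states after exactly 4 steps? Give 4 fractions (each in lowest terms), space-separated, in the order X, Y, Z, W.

Propagating the distribution step by step (d_{t+1} = d_t * P):
d_0 = (X=1/6, Y=1/3, Z=0, W=1/2)
  d_1[X] = 1/6*1/5 + 1/3*1/2 + 0*1/10 + 1/2*1/20 = 9/40
  d_1[Y] = 1/6*1/10 + 1/3*1/4 + 0*1/20 + 1/2*3/20 = 7/40
  d_1[Z] = 1/6*1/5 + 1/3*3/20 + 0*3/4 + 1/2*3/4 = 11/24
  d_1[W] = 1/6*1/2 + 1/3*1/10 + 0*1/10 + 1/2*1/20 = 17/120
d_1 = (X=9/40, Y=7/40, Z=11/24, W=17/120)
  d_2[X] = 9/40*1/5 + 7/40*1/2 + 11/24*1/10 + 17/120*1/20 = 89/480
  d_2[Y] = 9/40*1/10 + 7/40*1/4 + 11/24*1/20 + 17/120*3/20 = 53/480
  d_2[Z] = 9/40*1/5 + 7/40*3/20 + 11/24*3/4 + 17/120*3/4 = 417/800
  d_2[W] = 9/40*1/2 + 7/40*1/10 + 11/24*1/10 + 17/120*1/20 = 439/2400
d_2 = (X=89/480, Y=53/480, Z=417/800, W=439/2400)
  d_3[X] = 89/480*1/5 + 53/480*1/2 + 417/800*1/10 + 439/2400*1/20 = 2457/16000
  d_3[Y] = 89/480*1/10 + 53/480*1/4 + 417/800*1/20 + 439/2400*3/20 = 4783/48000
  d_3[Z] = 89/480*1/5 + 53/480*3/20 + 417/800*3/4 + 439/2400*3/4 = 1117/1920
  d_3[W] = 89/480*1/2 + 53/480*1/10 + 417/800*1/10 + 439/2400*1/20 = 7921/48000
d_3 = (X=2457/16000, Y=4783/48000, Z=1117/1920, W=7921/48000)
  d_4[X] = 2457/16000*1/5 + 4783/48000*1/2 + 1117/1920*1/10 + 7921/48000*1/20 = 28217/192000
  d_4[Y] = 2457/16000*1/10 + 4783/48000*1/4 + 1117/1920*1/20 + 7921/48000*3/20 = 6023/64000
  d_4[Z] = 2457/16000*1/5 + 4783/48000*3/20 + 1117/1920*3/4 + 7921/48000*3/4 = 193841/320000
  d_4[W] = 2457/16000*1/2 + 4783/48000*1/10 + 1117/1920*1/10 + 7921/48000*1/20 = 147047/960000
d_4 = (X=28217/192000, Y=6023/64000, Z=193841/320000, W=147047/960000)

Answer: 28217/192000 6023/64000 193841/320000 147047/960000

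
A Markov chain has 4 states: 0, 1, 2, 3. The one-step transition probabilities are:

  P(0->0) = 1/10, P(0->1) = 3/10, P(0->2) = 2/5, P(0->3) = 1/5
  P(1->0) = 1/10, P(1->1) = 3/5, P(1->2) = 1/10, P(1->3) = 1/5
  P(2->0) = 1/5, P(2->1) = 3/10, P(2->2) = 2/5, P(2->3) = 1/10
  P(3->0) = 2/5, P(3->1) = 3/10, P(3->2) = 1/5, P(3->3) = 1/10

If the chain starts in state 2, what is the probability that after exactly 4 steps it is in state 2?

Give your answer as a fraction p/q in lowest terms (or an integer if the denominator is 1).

Answer: 2437/10000

Derivation:
Computing P^4 by repeated multiplication:
P^1 =
  0: [1/10, 3/10, 2/5, 1/5]
  1: [1/10, 3/5, 1/10, 1/5]
  2: [1/5, 3/10, 2/5, 1/10]
  3: [2/5, 3/10, 1/5, 1/10]
P^2 =
  0: [1/5, 39/100, 27/100, 7/50]
  1: [17/100, 12/25, 9/50, 17/100]
  2: [17/100, 39/100, 29/100, 3/20]
  3: [3/20, 39/100, 29/100, 17/100]
P^3 =
  0: [169/1000, 417/1000, 51/200, 159/1000]
  1: [169/1000, 111/250, 111/500, 33/200]
  2: [87/500, 417/1000, 253/1000, 39/250]
  3: [9/50, 417/1000, 249/1000, 77/500]
P^4 =
  0: [433/2500, 4251/10000, 2431/10000, 793/5000]
  1: [1717/10000, 1083/2500, 1169/5000, 1613/10000]
  2: [1721/10000, 4251/10000, 2437/10000, 1591/10000]
  3: [1711/10000, 4251/10000, 2441/10000, 1597/10000]

(P^4)[2 -> 2] = 2437/10000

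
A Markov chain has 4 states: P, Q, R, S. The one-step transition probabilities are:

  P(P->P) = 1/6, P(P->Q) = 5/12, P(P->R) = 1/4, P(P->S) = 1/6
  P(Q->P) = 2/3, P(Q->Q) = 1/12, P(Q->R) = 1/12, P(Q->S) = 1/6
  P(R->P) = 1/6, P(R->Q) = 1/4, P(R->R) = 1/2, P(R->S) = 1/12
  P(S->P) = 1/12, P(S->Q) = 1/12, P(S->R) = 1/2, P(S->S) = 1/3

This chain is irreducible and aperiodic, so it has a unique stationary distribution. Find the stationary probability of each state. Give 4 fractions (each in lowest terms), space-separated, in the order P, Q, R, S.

Answer: 389/1456 333/1456 123/364 121/728

Derivation:
The stationary distribution satisfies pi = pi * P, i.e.:
  pi_P = 1/6*pi_P + 2/3*pi_Q + 1/6*pi_R + 1/12*pi_S
  pi_Q = 5/12*pi_P + 1/12*pi_Q + 1/4*pi_R + 1/12*pi_S
  pi_R = 1/4*pi_P + 1/12*pi_Q + 1/2*pi_R + 1/2*pi_S
  pi_S = 1/6*pi_P + 1/6*pi_Q + 1/12*pi_R + 1/3*pi_S
with normalization: pi_P + pi_Q + pi_R + pi_S = 1.

Using the first 3 balance equations plus normalization, the linear system A*pi = b is:
  [-5/6, 2/3, 1/6, 1/12] . pi = 0
  [5/12, -11/12, 1/4, 1/12] . pi = 0
  [1/4, 1/12, -1/2, 1/2] . pi = 0
  [1, 1, 1, 1] . pi = 1

Solving yields:
  pi_P = 389/1456
  pi_Q = 333/1456
  pi_R = 123/364
  pi_S = 121/728

Verification (pi * P):
  389/1456*1/6 + 333/1456*2/3 + 123/364*1/6 + 121/728*1/12 = 389/1456 = pi_P  (ok)
  389/1456*5/12 + 333/1456*1/12 + 123/364*1/4 + 121/728*1/12 = 333/1456 = pi_Q  (ok)
  389/1456*1/4 + 333/1456*1/12 + 123/364*1/2 + 121/728*1/2 = 123/364 = pi_R  (ok)
  389/1456*1/6 + 333/1456*1/6 + 123/364*1/12 + 121/728*1/3 = 121/728 = pi_S  (ok)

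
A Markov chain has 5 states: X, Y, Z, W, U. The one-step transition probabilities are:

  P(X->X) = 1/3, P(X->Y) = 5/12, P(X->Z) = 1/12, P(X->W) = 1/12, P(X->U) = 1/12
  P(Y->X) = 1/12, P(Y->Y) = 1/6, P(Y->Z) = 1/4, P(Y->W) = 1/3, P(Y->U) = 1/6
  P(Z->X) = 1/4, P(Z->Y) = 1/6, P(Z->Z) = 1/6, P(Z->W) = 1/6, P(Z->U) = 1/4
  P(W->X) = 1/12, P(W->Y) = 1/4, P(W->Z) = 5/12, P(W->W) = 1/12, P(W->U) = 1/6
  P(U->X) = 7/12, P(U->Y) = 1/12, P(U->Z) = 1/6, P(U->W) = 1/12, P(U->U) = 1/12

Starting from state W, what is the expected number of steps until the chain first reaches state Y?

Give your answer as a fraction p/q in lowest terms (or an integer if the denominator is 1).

Answer: 11964/2983

Derivation:
Let h_i = expected steps to first reach Y from state i.
Boundary: h_Y = 0.
First-step equations for the other states:
  h_X = 1 + 1/3*h_X + 5/12*h_Y + 1/12*h_Z + 1/12*h_W + 1/12*h_U
  h_Z = 1 + 1/4*h_X + 1/6*h_Y + 1/6*h_Z + 1/6*h_W + 1/4*h_U
  h_W = 1 + 1/12*h_X + 1/4*h_Y + 5/12*h_Z + 1/12*h_W + 1/6*h_U
  h_U = 1 + 7/12*h_X + 1/12*h_Y + 1/6*h_Z + 1/12*h_W + 1/12*h_U

Substituting h_Y = 0 and rearranging gives the linear system (I - Q) h = 1:
  [2/3, -1/12, -1/12, -1/12] . (h_X, h_Z, h_W, h_U) = 1
  [-1/4, 5/6, -1/6, -1/4] . (h_X, h_Z, h_W, h_U) = 1
  [-1/12, -5/12, 11/12, -1/6] . (h_X, h_Z, h_W, h_U) = 1
  [-7/12, -1/6, -1/12, 11/12] . (h_X, h_Z, h_W, h_U) = 1

Solving yields:
  h_X = 9066/2983
  h_Z = 12402/2983
  h_W = 11964/2983
  h_U = 12366/2983

Starting state is W, so the expected hitting time is h_W = 11964/2983.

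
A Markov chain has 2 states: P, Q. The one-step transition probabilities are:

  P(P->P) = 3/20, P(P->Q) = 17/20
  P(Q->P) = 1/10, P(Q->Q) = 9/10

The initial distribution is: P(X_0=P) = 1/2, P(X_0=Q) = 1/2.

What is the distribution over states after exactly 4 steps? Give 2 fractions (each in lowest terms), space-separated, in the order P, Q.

Answer: 6737/64000 57263/64000

Derivation:
Propagating the distribution step by step (d_{t+1} = d_t * P):
d_0 = (P=1/2, Q=1/2)
  d_1[P] = 1/2*3/20 + 1/2*1/10 = 1/8
  d_1[Q] = 1/2*17/20 + 1/2*9/10 = 7/8
d_1 = (P=1/8, Q=7/8)
  d_2[P] = 1/8*3/20 + 7/8*1/10 = 17/160
  d_2[Q] = 1/8*17/20 + 7/8*9/10 = 143/160
d_2 = (P=17/160, Q=143/160)
  d_3[P] = 17/160*3/20 + 143/160*1/10 = 337/3200
  d_3[Q] = 17/160*17/20 + 143/160*9/10 = 2863/3200
d_3 = (P=337/3200, Q=2863/3200)
  d_4[P] = 337/3200*3/20 + 2863/3200*1/10 = 6737/64000
  d_4[Q] = 337/3200*17/20 + 2863/3200*9/10 = 57263/64000
d_4 = (P=6737/64000, Q=57263/64000)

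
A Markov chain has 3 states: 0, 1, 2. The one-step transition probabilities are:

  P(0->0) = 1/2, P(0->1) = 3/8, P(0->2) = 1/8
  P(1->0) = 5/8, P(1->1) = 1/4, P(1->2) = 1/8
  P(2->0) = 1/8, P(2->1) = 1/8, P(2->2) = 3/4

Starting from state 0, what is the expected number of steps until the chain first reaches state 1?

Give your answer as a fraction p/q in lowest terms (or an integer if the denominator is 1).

Answer: 24/7

Derivation:
Let h_i = expected steps to first reach 1 from state i.
Boundary: h_1 = 0.
First-step equations for the other states:
  h_0 = 1 + 1/2*h_0 + 3/8*h_1 + 1/8*h_2
  h_2 = 1 + 1/8*h_0 + 1/8*h_1 + 3/4*h_2

Substituting h_1 = 0 and rearranging gives the linear system (I - Q) h = 1:
  [1/2, -1/8] . (h_0, h_2) = 1
  [-1/8, 1/4] . (h_0, h_2) = 1

Solving yields:
  h_0 = 24/7
  h_2 = 40/7

Starting state is 0, so the expected hitting time is h_0 = 24/7.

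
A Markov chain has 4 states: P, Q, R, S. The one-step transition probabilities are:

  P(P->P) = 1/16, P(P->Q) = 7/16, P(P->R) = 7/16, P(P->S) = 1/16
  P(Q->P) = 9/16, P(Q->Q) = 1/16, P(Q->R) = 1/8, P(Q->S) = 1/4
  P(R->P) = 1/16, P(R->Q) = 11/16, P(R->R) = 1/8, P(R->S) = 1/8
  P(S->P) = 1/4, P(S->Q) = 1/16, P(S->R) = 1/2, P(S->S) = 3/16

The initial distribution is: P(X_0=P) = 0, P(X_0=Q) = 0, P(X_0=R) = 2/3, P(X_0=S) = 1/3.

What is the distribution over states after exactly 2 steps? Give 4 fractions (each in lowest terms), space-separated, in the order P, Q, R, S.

Answer: 253/768 17/64 7/32 143/768

Derivation:
Propagating the distribution step by step (d_{t+1} = d_t * P):
d_0 = (P=0, Q=0, R=2/3, S=1/3)
  d_1[P] = 0*1/16 + 0*9/16 + 2/3*1/16 + 1/3*1/4 = 1/8
  d_1[Q] = 0*7/16 + 0*1/16 + 2/3*11/16 + 1/3*1/16 = 23/48
  d_1[R] = 0*7/16 + 0*1/8 + 2/3*1/8 + 1/3*1/2 = 1/4
  d_1[S] = 0*1/16 + 0*1/4 + 2/3*1/8 + 1/3*3/16 = 7/48
d_1 = (P=1/8, Q=23/48, R=1/4, S=7/48)
  d_2[P] = 1/8*1/16 + 23/48*9/16 + 1/4*1/16 + 7/48*1/4 = 253/768
  d_2[Q] = 1/8*7/16 + 23/48*1/16 + 1/4*11/16 + 7/48*1/16 = 17/64
  d_2[R] = 1/8*7/16 + 23/48*1/8 + 1/4*1/8 + 7/48*1/2 = 7/32
  d_2[S] = 1/8*1/16 + 23/48*1/4 + 1/4*1/8 + 7/48*3/16 = 143/768
d_2 = (P=253/768, Q=17/64, R=7/32, S=143/768)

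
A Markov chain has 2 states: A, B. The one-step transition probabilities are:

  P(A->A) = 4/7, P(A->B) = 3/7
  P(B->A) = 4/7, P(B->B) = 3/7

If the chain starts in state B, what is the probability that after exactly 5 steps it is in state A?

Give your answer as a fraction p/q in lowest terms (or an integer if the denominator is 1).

Answer: 4/7

Derivation:
Computing P^5 by repeated multiplication:
P^1 =
  A: [4/7, 3/7]
  B: [4/7, 3/7]
P^2 =
  A: [4/7, 3/7]
  B: [4/7, 3/7]
P^3 =
  A: [4/7, 3/7]
  B: [4/7, 3/7]
P^4 =
  A: [4/7, 3/7]
  B: [4/7, 3/7]
P^5 =
  A: [4/7, 3/7]
  B: [4/7, 3/7]

(P^5)[B -> A] = 4/7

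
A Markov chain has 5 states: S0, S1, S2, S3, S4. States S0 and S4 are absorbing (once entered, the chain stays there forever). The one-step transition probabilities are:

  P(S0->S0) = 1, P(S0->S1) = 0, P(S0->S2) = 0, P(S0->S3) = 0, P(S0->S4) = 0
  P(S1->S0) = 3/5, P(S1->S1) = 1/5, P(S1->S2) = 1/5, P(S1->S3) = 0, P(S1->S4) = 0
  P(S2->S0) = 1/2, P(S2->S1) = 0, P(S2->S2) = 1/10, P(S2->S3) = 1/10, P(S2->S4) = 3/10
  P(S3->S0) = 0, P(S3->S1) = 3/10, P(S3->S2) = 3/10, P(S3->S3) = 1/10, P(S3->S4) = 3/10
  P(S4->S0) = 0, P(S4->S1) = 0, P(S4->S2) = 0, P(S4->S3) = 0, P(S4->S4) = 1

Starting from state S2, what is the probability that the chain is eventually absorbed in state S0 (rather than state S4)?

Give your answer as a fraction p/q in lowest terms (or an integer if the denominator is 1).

Let a_i = P(absorbed in S0 | start in state i).
Boundary conditions: a_S0 = 1, a_S4 = 0.
For each transient state i, a_i = sum_j P(i->j) * a_j:
  a_S1 = 3/5*a_S0 + 1/5*a_S1 + 1/5*a_S2 + 0*a_S3 + 0*a_S4
  a_S2 = 1/2*a_S0 + 0*a_S1 + 1/10*a_S2 + 1/10*a_S3 + 3/10*a_S4
  a_S3 = 0*a_S0 + 3/10*a_S1 + 3/10*a_S2 + 1/10*a_S3 + 3/10*a_S4

Substituting a_S0 = 1 and a_S4 = 0, rearrange to (I - Q) a = r where r[i] = P(i -> S0):
  [4/5, -1/5, 0] . (a_S1, a_S2, a_S3) = 3/5
  [0, 9/10, -1/10] . (a_S1, a_S2, a_S3) = 1/2
  [-3/10, -3/10, 9/10] . (a_S1, a_S2, a_S3) = 0

Solving yields:
  a_S1 = 93/103
  a_S2 = 63/103
  a_S3 = 52/103

Starting state is S2, so the absorption probability is a_S2 = 63/103.

Answer: 63/103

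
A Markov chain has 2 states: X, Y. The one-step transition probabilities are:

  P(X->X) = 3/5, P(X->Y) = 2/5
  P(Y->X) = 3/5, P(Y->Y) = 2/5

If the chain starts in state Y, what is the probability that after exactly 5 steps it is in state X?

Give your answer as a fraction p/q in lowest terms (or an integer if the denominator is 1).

Computing P^5 by repeated multiplication:
P^1 =
  X: [3/5, 2/5]
  Y: [3/5, 2/5]
P^2 =
  X: [3/5, 2/5]
  Y: [3/5, 2/5]
P^3 =
  X: [3/5, 2/5]
  Y: [3/5, 2/5]
P^4 =
  X: [3/5, 2/5]
  Y: [3/5, 2/5]
P^5 =
  X: [3/5, 2/5]
  Y: [3/5, 2/5]

(P^5)[Y -> X] = 3/5

Answer: 3/5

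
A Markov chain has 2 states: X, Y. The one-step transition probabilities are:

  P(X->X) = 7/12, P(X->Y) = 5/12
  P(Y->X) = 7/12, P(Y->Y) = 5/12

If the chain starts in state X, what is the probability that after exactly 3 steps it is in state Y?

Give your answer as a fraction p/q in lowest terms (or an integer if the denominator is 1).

Answer: 5/12

Derivation:
Computing P^3 by repeated multiplication:
P^1 =
  X: [7/12, 5/12]
  Y: [7/12, 5/12]
P^2 =
  X: [7/12, 5/12]
  Y: [7/12, 5/12]
P^3 =
  X: [7/12, 5/12]
  Y: [7/12, 5/12]

(P^3)[X -> Y] = 5/12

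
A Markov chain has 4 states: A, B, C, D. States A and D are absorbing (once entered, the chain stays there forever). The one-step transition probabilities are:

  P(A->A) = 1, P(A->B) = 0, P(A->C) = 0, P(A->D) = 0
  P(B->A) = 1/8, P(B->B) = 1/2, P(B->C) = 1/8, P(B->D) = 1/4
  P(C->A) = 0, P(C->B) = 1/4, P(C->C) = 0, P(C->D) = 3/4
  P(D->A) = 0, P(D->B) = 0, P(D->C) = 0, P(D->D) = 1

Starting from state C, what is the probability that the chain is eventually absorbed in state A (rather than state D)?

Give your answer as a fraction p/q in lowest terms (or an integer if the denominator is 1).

Answer: 1/15

Derivation:
Let a_i = P(absorbed in A | start in state i).
Boundary conditions: a_A = 1, a_D = 0.
For each transient state i, a_i = sum_j P(i->j) * a_j:
  a_B = 1/8*a_A + 1/2*a_B + 1/8*a_C + 1/4*a_D
  a_C = 0*a_A + 1/4*a_B + 0*a_C + 3/4*a_D

Substituting a_A = 1 and a_D = 0, rearrange to (I - Q) a = r where r[i] = P(i -> A):
  [1/2, -1/8] . (a_B, a_C) = 1/8
  [-1/4, 1] . (a_B, a_C) = 0

Solving yields:
  a_B = 4/15
  a_C = 1/15

Starting state is C, so the absorption probability is a_C = 1/15.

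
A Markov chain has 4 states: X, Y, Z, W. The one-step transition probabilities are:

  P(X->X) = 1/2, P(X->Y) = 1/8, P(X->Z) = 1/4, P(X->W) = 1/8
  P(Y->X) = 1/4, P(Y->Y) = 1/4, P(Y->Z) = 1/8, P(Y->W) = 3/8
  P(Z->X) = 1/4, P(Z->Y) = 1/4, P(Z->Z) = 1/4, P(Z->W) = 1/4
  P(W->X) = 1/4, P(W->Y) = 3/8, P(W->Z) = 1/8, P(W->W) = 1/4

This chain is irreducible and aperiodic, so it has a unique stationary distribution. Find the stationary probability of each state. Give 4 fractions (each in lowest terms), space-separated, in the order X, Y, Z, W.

The stationary distribution satisfies pi = pi * P, i.e.:
  pi_X = 1/2*pi_X + 1/4*pi_Y + 1/4*pi_Z + 1/4*pi_W
  pi_Y = 1/8*pi_X + 1/4*pi_Y + 1/4*pi_Z + 3/8*pi_W
  pi_Z = 1/4*pi_X + 1/8*pi_Y + 1/4*pi_Z + 1/8*pi_W
  pi_W = 1/8*pi_X + 3/8*pi_Y + 1/4*pi_Z + 1/4*pi_W
with normalization: pi_X + pi_Y + pi_Z + pi_W = 1.

Using the first 3 balance equations plus normalization, the linear system A*pi = b is:
  [-1/2, 1/4, 1/4, 1/4] . pi = 0
  [1/8, -3/4, 1/4, 3/8] . pi = 0
  [1/4, 1/8, -3/4, 1/8] . pi = 0
  [1, 1, 1, 1] . pi = 1

Solving yields:
  pi_X = 1/3
  pi_Y = 5/21
  pi_Z = 4/21
  pi_W = 5/21

Verification (pi * P):
  1/3*1/2 + 5/21*1/4 + 4/21*1/4 + 5/21*1/4 = 1/3 = pi_X  (ok)
  1/3*1/8 + 5/21*1/4 + 4/21*1/4 + 5/21*3/8 = 5/21 = pi_Y  (ok)
  1/3*1/4 + 5/21*1/8 + 4/21*1/4 + 5/21*1/8 = 4/21 = pi_Z  (ok)
  1/3*1/8 + 5/21*3/8 + 4/21*1/4 + 5/21*1/4 = 5/21 = pi_W  (ok)

Answer: 1/3 5/21 4/21 5/21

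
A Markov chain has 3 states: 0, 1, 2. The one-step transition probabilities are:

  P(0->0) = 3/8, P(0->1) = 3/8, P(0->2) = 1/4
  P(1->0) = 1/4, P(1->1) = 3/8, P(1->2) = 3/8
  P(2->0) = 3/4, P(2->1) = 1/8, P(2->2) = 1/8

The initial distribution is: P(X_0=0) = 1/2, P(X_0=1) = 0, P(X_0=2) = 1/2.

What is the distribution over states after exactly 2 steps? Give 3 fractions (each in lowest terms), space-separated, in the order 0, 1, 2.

Propagating the distribution step by step (d_{t+1} = d_t * P):
d_0 = (0=1/2, 1=0, 2=1/2)
  d_1[0] = 1/2*3/8 + 0*1/4 + 1/2*3/4 = 9/16
  d_1[1] = 1/2*3/8 + 0*3/8 + 1/2*1/8 = 1/4
  d_1[2] = 1/2*1/4 + 0*3/8 + 1/2*1/8 = 3/16
d_1 = (0=9/16, 1=1/4, 2=3/16)
  d_2[0] = 9/16*3/8 + 1/4*1/4 + 3/16*3/4 = 53/128
  d_2[1] = 9/16*3/8 + 1/4*3/8 + 3/16*1/8 = 21/64
  d_2[2] = 9/16*1/4 + 1/4*3/8 + 3/16*1/8 = 33/128
d_2 = (0=53/128, 1=21/64, 2=33/128)

Answer: 53/128 21/64 33/128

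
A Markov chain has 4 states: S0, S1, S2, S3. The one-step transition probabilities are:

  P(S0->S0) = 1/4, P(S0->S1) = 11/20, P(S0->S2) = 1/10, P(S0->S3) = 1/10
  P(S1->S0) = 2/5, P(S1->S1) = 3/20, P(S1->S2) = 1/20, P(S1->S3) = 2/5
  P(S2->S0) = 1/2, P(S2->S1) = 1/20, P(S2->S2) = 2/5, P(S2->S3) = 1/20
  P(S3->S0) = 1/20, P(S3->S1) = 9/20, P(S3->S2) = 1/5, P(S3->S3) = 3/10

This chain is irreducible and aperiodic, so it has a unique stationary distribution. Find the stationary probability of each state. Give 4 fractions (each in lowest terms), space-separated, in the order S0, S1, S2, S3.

Answer: 1869/6458 1037/3229 496/3229 1523/6458

Derivation:
The stationary distribution satisfies pi = pi * P, i.e.:
  pi_S0 = 1/4*pi_S0 + 2/5*pi_S1 + 1/2*pi_S2 + 1/20*pi_S3
  pi_S1 = 11/20*pi_S0 + 3/20*pi_S1 + 1/20*pi_S2 + 9/20*pi_S3
  pi_S2 = 1/10*pi_S0 + 1/20*pi_S1 + 2/5*pi_S2 + 1/5*pi_S3
  pi_S3 = 1/10*pi_S0 + 2/5*pi_S1 + 1/20*pi_S2 + 3/10*pi_S3
with normalization: pi_S0 + pi_S1 + pi_S2 + pi_S3 = 1.

Using the first 3 balance equations plus normalization, the linear system A*pi = b is:
  [-3/4, 2/5, 1/2, 1/20] . pi = 0
  [11/20, -17/20, 1/20, 9/20] . pi = 0
  [1/10, 1/20, -3/5, 1/5] . pi = 0
  [1, 1, 1, 1] . pi = 1

Solving yields:
  pi_S0 = 1869/6458
  pi_S1 = 1037/3229
  pi_S2 = 496/3229
  pi_S3 = 1523/6458

Verification (pi * P):
  1869/6458*1/4 + 1037/3229*2/5 + 496/3229*1/2 + 1523/6458*1/20 = 1869/6458 = pi_S0  (ok)
  1869/6458*11/20 + 1037/3229*3/20 + 496/3229*1/20 + 1523/6458*9/20 = 1037/3229 = pi_S1  (ok)
  1869/6458*1/10 + 1037/3229*1/20 + 496/3229*2/5 + 1523/6458*1/5 = 496/3229 = pi_S2  (ok)
  1869/6458*1/10 + 1037/3229*2/5 + 496/3229*1/20 + 1523/6458*3/10 = 1523/6458 = pi_S3  (ok)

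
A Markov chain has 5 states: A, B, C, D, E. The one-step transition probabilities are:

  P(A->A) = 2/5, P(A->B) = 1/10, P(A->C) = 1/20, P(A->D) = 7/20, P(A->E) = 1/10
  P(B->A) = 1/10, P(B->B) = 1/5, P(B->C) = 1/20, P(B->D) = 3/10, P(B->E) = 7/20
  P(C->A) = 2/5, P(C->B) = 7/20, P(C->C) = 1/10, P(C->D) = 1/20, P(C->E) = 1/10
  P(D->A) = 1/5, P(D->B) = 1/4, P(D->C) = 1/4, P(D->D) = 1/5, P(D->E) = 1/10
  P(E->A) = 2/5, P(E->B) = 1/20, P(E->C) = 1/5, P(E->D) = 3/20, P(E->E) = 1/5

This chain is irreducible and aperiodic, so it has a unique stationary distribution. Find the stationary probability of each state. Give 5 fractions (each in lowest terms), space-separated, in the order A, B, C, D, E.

Answer: 883/2945 6772/38285 4882/38285 9017/38285 1227/7657

Derivation:
The stationary distribution satisfies pi = pi * P, i.e.:
  pi_A = 2/5*pi_A + 1/10*pi_B + 2/5*pi_C + 1/5*pi_D + 2/5*pi_E
  pi_B = 1/10*pi_A + 1/5*pi_B + 7/20*pi_C + 1/4*pi_D + 1/20*pi_E
  pi_C = 1/20*pi_A + 1/20*pi_B + 1/10*pi_C + 1/4*pi_D + 1/5*pi_E
  pi_D = 7/20*pi_A + 3/10*pi_B + 1/20*pi_C + 1/5*pi_D + 3/20*pi_E
  pi_E = 1/10*pi_A + 7/20*pi_B + 1/10*pi_C + 1/10*pi_D + 1/5*pi_E
with normalization: pi_A + pi_B + pi_C + pi_D + pi_E = 1.

Using the first 4 balance equations plus normalization, the linear system A*pi = b is:
  [-3/5, 1/10, 2/5, 1/5, 2/5] . pi = 0
  [1/10, -4/5, 7/20, 1/4, 1/20] . pi = 0
  [1/20, 1/20, -9/10, 1/4, 1/5] . pi = 0
  [7/20, 3/10, 1/20, -4/5, 3/20] . pi = 0
  [1, 1, 1, 1, 1] . pi = 1

Solving yields:
  pi_A = 883/2945
  pi_B = 6772/38285
  pi_C = 4882/38285
  pi_D = 9017/38285
  pi_E = 1227/7657

Verification (pi * P):
  883/2945*2/5 + 6772/38285*1/10 + 4882/38285*2/5 + 9017/38285*1/5 + 1227/7657*2/5 = 883/2945 = pi_A  (ok)
  883/2945*1/10 + 6772/38285*1/5 + 4882/38285*7/20 + 9017/38285*1/4 + 1227/7657*1/20 = 6772/38285 = pi_B  (ok)
  883/2945*1/20 + 6772/38285*1/20 + 4882/38285*1/10 + 9017/38285*1/4 + 1227/7657*1/5 = 4882/38285 = pi_C  (ok)
  883/2945*7/20 + 6772/38285*3/10 + 4882/38285*1/20 + 9017/38285*1/5 + 1227/7657*3/20 = 9017/38285 = pi_D  (ok)
  883/2945*1/10 + 6772/38285*7/20 + 4882/38285*1/10 + 9017/38285*1/10 + 1227/7657*1/5 = 1227/7657 = pi_E  (ok)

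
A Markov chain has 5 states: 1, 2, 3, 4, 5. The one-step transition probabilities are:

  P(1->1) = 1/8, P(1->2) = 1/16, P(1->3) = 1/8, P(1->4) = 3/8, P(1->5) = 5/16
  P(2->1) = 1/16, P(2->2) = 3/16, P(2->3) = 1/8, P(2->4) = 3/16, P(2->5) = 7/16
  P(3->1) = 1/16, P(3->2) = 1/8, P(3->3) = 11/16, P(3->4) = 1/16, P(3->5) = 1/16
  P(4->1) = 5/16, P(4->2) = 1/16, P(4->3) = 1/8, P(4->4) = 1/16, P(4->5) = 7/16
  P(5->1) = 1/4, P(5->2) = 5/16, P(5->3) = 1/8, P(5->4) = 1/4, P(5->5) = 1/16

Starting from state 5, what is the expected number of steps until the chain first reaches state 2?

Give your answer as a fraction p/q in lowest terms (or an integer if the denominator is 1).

Answer: 1904/317

Derivation:
Let h_i = expected steps to first reach 2 from state i.
Boundary: h_2 = 0.
First-step equations for the other states:
  h_1 = 1 + 1/8*h_1 + 1/16*h_2 + 1/8*h_3 + 3/8*h_4 + 5/16*h_5
  h_3 = 1 + 1/16*h_1 + 1/8*h_2 + 11/16*h_3 + 1/16*h_4 + 1/16*h_5
  h_4 = 1 + 5/16*h_1 + 1/16*h_2 + 1/8*h_3 + 1/16*h_4 + 7/16*h_5
  h_5 = 1 + 1/4*h_1 + 5/16*h_2 + 1/8*h_3 + 1/4*h_4 + 1/16*h_5

Substituting h_2 = 0 and rearranging gives the linear system (I - Q) h = 1:
  [7/8, -1/8, -3/8, -5/16] . (h_1, h_3, h_4, h_5) = 1
  [-1/16, 5/16, -1/16, -1/16] . (h_1, h_3, h_4, h_5) = 1
  [-5/16, -1/8, 15/16, -7/16] . (h_1, h_3, h_4, h_5) = 1
  [-1/4, -1/8, -1/4, 15/16] . (h_1, h_3, h_4, h_5) = 1

Solving yields:
  h_1 = 11872/1585
  h_3 = 2336/317
  h_4 = 11648/1585
  h_5 = 1904/317

Starting state is 5, so the expected hitting time is h_5 = 1904/317.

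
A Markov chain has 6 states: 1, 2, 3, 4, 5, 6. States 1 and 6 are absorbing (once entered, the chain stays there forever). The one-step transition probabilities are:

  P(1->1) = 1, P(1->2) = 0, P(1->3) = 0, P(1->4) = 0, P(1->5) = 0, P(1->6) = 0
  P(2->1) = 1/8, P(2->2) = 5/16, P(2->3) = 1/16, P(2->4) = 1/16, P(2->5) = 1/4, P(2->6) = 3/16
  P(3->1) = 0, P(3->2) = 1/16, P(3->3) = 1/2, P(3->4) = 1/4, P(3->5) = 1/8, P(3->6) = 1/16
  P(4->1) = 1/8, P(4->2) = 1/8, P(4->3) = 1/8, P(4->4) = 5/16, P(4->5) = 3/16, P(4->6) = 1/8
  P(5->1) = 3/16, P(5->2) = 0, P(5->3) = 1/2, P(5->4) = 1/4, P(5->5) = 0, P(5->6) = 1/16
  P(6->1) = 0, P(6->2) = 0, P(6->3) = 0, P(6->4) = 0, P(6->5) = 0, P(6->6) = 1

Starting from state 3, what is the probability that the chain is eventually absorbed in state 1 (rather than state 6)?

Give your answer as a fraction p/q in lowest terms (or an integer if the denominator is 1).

Let a_i = P(absorbed in 1 | start in state i).
Boundary conditions: a_1 = 1, a_6 = 0.
For each transient state i, a_i = sum_j P(i->j) * a_j:
  a_2 = 1/8*a_1 + 5/16*a_2 + 1/16*a_3 + 1/16*a_4 + 1/4*a_5 + 3/16*a_6
  a_3 = 0*a_1 + 1/16*a_2 + 1/2*a_3 + 1/4*a_4 + 1/8*a_5 + 1/16*a_6
  a_4 = 1/8*a_1 + 1/8*a_2 + 1/8*a_3 + 5/16*a_4 + 3/16*a_5 + 1/8*a_6
  a_5 = 3/16*a_1 + 0*a_2 + 1/2*a_3 + 1/4*a_4 + 0*a_5 + 1/16*a_6

Substituting a_1 = 1 and a_6 = 0, rearrange to (I - Q) a = r where r[i] = P(i -> 1):
  [11/16, -1/16, -1/16, -1/4] . (a_2, a_3, a_4, a_5) = 1/8
  [-1/16, 1/2, -1/4, -1/8] . (a_2, a_3, a_4, a_5) = 0
  [-1/8, -1/8, 11/16, -3/16] . (a_2, a_3, a_4, a_5) = 1/8
  [0, -1/2, -1/4, 1] . (a_2, a_3, a_4, a_5) = 3/16

Solving yields:
  a_2 = 83/182
  a_3 = 157/364
  a_4 = 177/364
  a_5 = 191/364

Starting state is 3, so the absorption probability is a_3 = 157/364.

Answer: 157/364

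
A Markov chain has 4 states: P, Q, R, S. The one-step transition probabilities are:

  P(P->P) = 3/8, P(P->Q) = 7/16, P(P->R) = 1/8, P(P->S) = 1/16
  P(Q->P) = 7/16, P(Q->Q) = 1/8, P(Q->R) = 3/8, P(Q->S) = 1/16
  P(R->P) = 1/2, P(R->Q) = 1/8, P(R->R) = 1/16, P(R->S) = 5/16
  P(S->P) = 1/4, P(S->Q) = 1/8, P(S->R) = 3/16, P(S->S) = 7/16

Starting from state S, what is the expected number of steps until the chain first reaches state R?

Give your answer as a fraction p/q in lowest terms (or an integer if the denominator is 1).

Let h_i = expected steps to first reach R from state i.
Boundary: h_R = 0.
First-step equations for the other states:
  h_P = 1 + 3/8*h_P + 7/16*h_Q + 1/8*h_R + 1/16*h_S
  h_Q = 1 + 7/16*h_P + 1/8*h_Q + 3/8*h_R + 1/16*h_S
  h_S = 1 + 1/4*h_P + 1/8*h_Q + 3/16*h_R + 7/16*h_S

Substituting h_R = 0 and rearranging gives the linear system (I - Q) h = 1:
  [5/8, -7/16, -1/16] . (h_P, h_Q, h_S) = 1
  [-7/16, 7/8, -1/16] . (h_P, h_Q, h_S) = 1
  [-1/4, -1/8, 9/16] . (h_P, h_Q, h_S) = 1

Solving yields:
  h_P = 3360/701
  h_Q = 2720/701
  h_S = 3344/701

Starting state is S, so the expected hitting time is h_S = 3344/701.

Answer: 3344/701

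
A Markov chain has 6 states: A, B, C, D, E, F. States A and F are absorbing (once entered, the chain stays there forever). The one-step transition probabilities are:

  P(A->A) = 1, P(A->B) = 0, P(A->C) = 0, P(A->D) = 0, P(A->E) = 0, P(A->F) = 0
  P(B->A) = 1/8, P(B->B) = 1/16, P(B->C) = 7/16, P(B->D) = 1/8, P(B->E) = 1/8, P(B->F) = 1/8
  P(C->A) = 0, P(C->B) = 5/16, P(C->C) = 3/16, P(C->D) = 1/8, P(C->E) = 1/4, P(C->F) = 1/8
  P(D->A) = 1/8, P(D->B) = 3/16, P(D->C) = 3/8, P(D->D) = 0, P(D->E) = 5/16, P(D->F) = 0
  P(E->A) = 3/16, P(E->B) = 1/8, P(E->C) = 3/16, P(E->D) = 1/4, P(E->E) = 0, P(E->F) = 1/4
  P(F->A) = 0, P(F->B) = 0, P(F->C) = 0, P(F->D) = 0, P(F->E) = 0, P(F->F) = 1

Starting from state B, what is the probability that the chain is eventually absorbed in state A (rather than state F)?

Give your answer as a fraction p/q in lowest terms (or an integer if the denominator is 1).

Let a_i = P(absorbed in A | start in state i).
Boundary conditions: a_A = 1, a_F = 0.
For each transient state i, a_i = sum_j P(i->j) * a_j:
  a_B = 1/8*a_A + 1/16*a_B + 7/16*a_C + 1/8*a_D + 1/8*a_E + 1/8*a_F
  a_C = 0*a_A + 5/16*a_B + 3/16*a_C + 1/8*a_D + 1/4*a_E + 1/8*a_F
  a_D = 1/8*a_A + 3/16*a_B + 3/8*a_C + 0*a_D + 5/16*a_E + 0*a_F
  a_E = 3/16*a_A + 1/8*a_B + 3/16*a_C + 1/4*a_D + 0*a_E + 1/4*a_F

Substituting a_A = 1 and a_F = 0, rearrange to (I - Q) a = r where r[i] = P(i -> A):
  [15/16, -7/16, -1/8, -1/8] . (a_B, a_C, a_D, a_E) = 1/8
  [-5/16, 13/16, -1/8, -1/4] . (a_B, a_C, a_D, a_E) = 0
  [-3/16, -3/8, 1, -5/16] . (a_B, a_C, a_D, a_E) = 1/8
  [-1/8, -3/16, -1/4, 1] . (a_B, a_C, a_D, a_E) = 3/16

Solving yields:
  a_B = 2517/5893
  a_C = 2181/5893
  a_D = 2818/5893
  a_E = 2533/5893

Starting state is B, so the absorption probability is a_B = 2517/5893.

Answer: 2517/5893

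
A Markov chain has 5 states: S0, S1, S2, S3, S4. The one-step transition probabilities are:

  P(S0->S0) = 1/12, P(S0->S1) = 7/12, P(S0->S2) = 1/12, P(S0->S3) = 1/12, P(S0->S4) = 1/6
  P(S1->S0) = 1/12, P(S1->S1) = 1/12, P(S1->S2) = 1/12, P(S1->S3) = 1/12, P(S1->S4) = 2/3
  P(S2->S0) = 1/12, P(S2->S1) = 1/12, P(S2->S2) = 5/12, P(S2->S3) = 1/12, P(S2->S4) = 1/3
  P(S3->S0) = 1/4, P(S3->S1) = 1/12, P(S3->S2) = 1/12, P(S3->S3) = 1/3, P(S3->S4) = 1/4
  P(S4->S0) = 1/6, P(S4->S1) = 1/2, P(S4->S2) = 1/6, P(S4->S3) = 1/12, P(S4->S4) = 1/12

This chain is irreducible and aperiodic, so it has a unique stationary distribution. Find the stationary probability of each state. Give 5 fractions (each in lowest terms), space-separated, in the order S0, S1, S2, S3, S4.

Answer: 277/2160 1207/4320 79/480 1/9 19/60

Derivation:
The stationary distribution satisfies pi = pi * P, i.e.:
  pi_S0 = 1/12*pi_S0 + 1/12*pi_S1 + 1/12*pi_S2 + 1/4*pi_S3 + 1/6*pi_S4
  pi_S1 = 7/12*pi_S0 + 1/12*pi_S1 + 1/12*pi_S2 + 1/12*pi_S3 + 1/2*pi_S4
  pi_S2 = 1/12*pi_S0 + 1/12*pi_S1 + 5/12*pi_S2 + 1/12*pi_S3 + 1/6*pi_S4
  pi_S3 = 1/12*pi_S0 + 1/12*pi_S1 + 1/12*pi_S2 + 1/3*pi_S3 + 1/12*pi_S4
  pi_S4 = 1/6*pi_S0 + 2/3*pi_S1 + 1/3*pi_S2 + 1/4*pi_S3 + 1/12*pi_S4
with normalization: pi_S0 + pi_S1 + pi_S2 + pi_S3 + pi_S4 = 1.

Using the first 4 balance equations plus normalization, the linear system A*pi = b is:
  [-11/12, 1/12, 1/12, 1/4, 1/6] . pi = 0
  [7/12, -11/12, 1/12, 1/12, 1/2] . pi = 0
  [1/12, 1/12, -7/12, 1/12, 1/6] . pi = 0
  [1/12, 1/12, 1/12, -2/3, 1/12] . pi = 0
  [1, 1, 1, 1, 1] . pi = 1

Solving yields:
  pi_S0 = 277/2160
  pi_S1 = 1207/4320
  pi_S2 = 79/480
  pi_S3 = 1/9
  pi_S4 = 19/60

Verification (pi * P):
  277/2160*1/12 + 1207/4320*1/12 + 79/480*1/12 + 1/9*1/4 + 19/60*1/6 = 277/2160 = pi_S0  (ok)
  277/2160*7/12 + 1207/4320*1/12 + 79/480*1/12 + 1/9*1/12 + 19/60*1/2 = 1207/4320 = pi_S1  (ok)
  277/2160*1/12 + 1207/4320*1/12 + 79/480*5/12 + 1/9*1/12 + 19/60*1/6 = 79/480 = pi_S2  (ok)
  277/2160*1/12 + 1207/4320*1/12 + 79/480*1/12 + 1/9*1/3 + 19/60*1/12 = 1/9 = pi_S3  (ok)
  277/2160*1/6 + 1207/4320*2/3 + 79/480*1/3 + 1/9*1/4 + 19/60*1/12 = 19/60 = pi_S4  (ok)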